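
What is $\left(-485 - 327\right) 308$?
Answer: $-250096$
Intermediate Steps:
$\left(-485 - 327\right) 308 = \left(-812\right) 308 = -250096$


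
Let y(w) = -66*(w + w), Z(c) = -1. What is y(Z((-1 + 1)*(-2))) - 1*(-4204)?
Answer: 4336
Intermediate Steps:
y(w) = -132*w
y(Z((-1 + 1)*(-2))) - 1*(-4204) = -132*(-1) - 1*(-4204) = 132 + 4204 = 4336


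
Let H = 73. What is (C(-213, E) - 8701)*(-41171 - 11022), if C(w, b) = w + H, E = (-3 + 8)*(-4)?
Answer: 461438313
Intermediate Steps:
E = -20 (E = 5*(-4) = -20)
C(w, b) = 73 + w (C(w, b) = w + 73 = 73 + w)
(C(-213, E) - 8701)*(-41171 - 11022) = ((73 - 213) - 8701)*(-41171 - 11022) = (-140 - 8701)*(-52193) = -8841*(-52193) = 461438313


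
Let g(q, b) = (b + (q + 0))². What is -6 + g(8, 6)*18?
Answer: 3522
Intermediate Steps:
g(q, b) = (b + q)²
-6 + g(8, 6)*18 = -6 + (6 + 8)²*18 = -6 + 14²*18 = -6 + 196*18 = -6 + 3528 = 3522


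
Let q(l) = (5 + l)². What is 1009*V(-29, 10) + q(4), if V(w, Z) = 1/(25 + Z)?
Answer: 3844/35 ≈ 109.83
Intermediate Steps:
1009*V(-29, 10) + q(4) = 1009/(25 + 10) + (5 + 4)² = 1009/35 + 9² = 1009*(1/35) + 81 = 1009/35 + 81 = 3844/35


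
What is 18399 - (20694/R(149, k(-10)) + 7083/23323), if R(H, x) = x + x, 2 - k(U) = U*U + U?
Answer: 38003248953/2052424 ≈ 18516.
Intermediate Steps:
k(U) = 2 - U - U**2 (k(U) = 2 - (U*U + U) = 2 - (U**2 + U) = 2 - (U + U**2) = 2 + (-U - U**2) = 2 - U - U**2)
R(H, x) = 2*x
18399 - (20694/R(149, k(-10)) + 7083/23323) = 18399 - (20694/((2*(2 - 1*(-10) - 1*(-10)**2))) + 7083/23323) = 18399 - (20694/((2*(2 + 10 - 1*100))) + 7083*(1/23323)) = 18399 - (20694/((2*(2 + 10 - 100))) + 7083/23323) = 18399 - (20694/((2*(-88))) + 7083/23323) = 18399 - (20694/(-176) + 7083/23323) = 18399 - (20694*(-1/176) + 7083/23323) = 18399 - (-10347/88 + 7083/23323) = 18399 - 1*(-240699777/2052424) = 18399 + 240699777/2052424 = 38003248953/2052424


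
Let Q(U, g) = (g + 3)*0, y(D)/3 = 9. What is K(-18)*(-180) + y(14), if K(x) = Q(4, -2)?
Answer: 27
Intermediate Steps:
y(D) = 27 (y(D) = 3*9 = 27)
Q(U, g) = 0 (Q(U, g) = (3 + g)*0 = 0)
K(x) = 0
K(-18)*(-180) + y(14) = 0*(-180) + 27 = 0 + 27 = 27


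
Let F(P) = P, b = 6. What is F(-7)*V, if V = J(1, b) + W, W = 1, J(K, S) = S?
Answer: -49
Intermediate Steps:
V = 7 (V = 6 + 1 = 7)
F(-7)*V = -7*7 = -49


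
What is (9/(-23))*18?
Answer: -162/23 ≈ -7.0435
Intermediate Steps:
(9/(-23))*18 = (9*(-1/23))*18 = -9/23*18 = -162/23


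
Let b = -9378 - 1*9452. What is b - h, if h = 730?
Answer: -19560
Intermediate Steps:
b = -18830 (b = -9378 - 9452 = -18830)
b - h = -18830 - 1*730 = -18830 - 730 = -19560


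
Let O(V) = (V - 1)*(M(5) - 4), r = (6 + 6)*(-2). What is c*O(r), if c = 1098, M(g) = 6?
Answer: -54900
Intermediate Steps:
r = -24 (r = 12*(-2) = -24)
O(V) = -2 + 2*V (O(V) = (V - 1)*(6 - 4) = (-1 + V)*2 = -2 + 2*V)
c*O(r) = 1098*(-2 + 2*(-24)) = 1098*(-2 - 48) = 1098*(-50) = -54900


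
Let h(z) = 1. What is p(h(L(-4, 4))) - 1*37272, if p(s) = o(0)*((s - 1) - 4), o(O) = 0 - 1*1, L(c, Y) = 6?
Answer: -37268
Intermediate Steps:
o(O) = -1 (o(O) = 0 - 1 = -1)
p(s) = 5 - s (p(s) = -((s - 1) - 4) = -((-1 + s) - 4) = -(-5 + s) = 5 - s)
p(h(L(-4, 4))) - 1*37272 = (5 - 1*1) - 1*37272 = (5 - 1) - 37272 = 4 - 37272 = -37268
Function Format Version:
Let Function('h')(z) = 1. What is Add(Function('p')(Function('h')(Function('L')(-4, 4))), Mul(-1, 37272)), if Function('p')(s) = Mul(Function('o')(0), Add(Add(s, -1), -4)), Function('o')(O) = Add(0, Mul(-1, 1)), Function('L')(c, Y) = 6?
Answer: -37268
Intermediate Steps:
Function('o')(O) = -1 (Function('o')(O) = Add(0, -1) = -1)
Function('p')(s) = Add(5, Mul(-1, s)) (Function('p')(s) = Mul(-1, Add(Add(s, -1), -4)) = Mul(-1, Add(Add(-1, s), -4)) = Mul(-1, Add(-5, s)) = Add(5, Mul(-1, s)))
Add(Function('p')(Function('h')(Function('L')(-4, 4))), Mul(-1, 37272)) = Add(Add(5, Mul(-1, 1)), Mul(-1, 37272)) = Add(Add(5, -1), -37272) = Add(4, -37272) = -37268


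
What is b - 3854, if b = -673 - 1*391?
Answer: -4918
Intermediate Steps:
b = -1064 (b = -673 - 391 = -1064)
b - 3854 = -1064 - 3854 = -4918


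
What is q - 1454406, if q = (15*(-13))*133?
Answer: -1480341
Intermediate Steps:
q = -25935 (q = -195*133 = -25935)
q - 1454406 = -25935 - 1454406 = -1480341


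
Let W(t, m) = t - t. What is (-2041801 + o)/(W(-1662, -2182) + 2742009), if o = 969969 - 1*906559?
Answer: -1978391/2742009 ≈ -0.72151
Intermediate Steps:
W(t, m) = 0
o = 63410 (o = 969969 - 906559 = 63410)
(-2041801 + o)/(W(-1662, -2182) + 2742009) = (-2041801 + 63410)/(0 + 2742009) = -1978391/2742009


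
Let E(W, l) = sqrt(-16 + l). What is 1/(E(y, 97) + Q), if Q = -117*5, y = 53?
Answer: -1/576 ≈ -0.0017361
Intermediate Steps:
Q = -585
1/(E(y, 97) + Q) = 1/(sqrt(-16 + 97) - 585) = 1/(sqrt(81) - 585) = 1/(9 - 585) = 1/(-576) = -1/576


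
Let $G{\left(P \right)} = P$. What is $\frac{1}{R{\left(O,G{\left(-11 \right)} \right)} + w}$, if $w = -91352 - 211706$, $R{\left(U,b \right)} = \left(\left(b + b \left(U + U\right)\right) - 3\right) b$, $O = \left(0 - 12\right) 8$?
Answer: $- \frac{1}{326136} \approx -3.0662 \cdot 10^{-6}$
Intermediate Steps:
$O = -96$ ($O = \left(-12\right) 8 = -96$)
$R{\left(U,b \right)} = b \left(-3 + b + 2 U b\right)$ ($R{\left(U,b \right)} = \left(\left(b + b 2 U\right) - 3\right) b = \left(\left(b + 2 U b\right) - 3\right) b = \left(-3 + b + 2 U b\right) b = b \left(-3 + b + 2 U b\right)$)
$w = -303058$ ($w = -91352 - 211706 = -303058$)
$\frac{1}{R{\left(O,G{\left(-11 \right)} \right)} + w} = \frac{1}{- 11 \left(-3 - 11 + 2 \left(-96\right) \left(-11\right)\right) - 303058} = \frac{1}{- 11 \left(-3 - 11 + 2112\right) - 303058} = \frac{1}{\left(-11\right) 2098 - 303058} = \frac{1}{-23078 - 303058} = \frac{1}{-326136} = - \frac{1}{326136}$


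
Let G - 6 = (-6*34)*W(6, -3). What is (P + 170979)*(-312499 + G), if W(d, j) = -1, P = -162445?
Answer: -2665074326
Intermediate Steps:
G = 210 (G = 6 - 6*34*(-1) = 6 - 204*(-1) = 6 + 204 = 210)
(P + 170979)*(-312499 + G) = (-162445 + 170979)*(-312499 + 210) = 8534*(-312289) = -2665074326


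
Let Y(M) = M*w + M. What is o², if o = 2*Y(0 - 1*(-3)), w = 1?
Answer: 144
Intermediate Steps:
Y(M) = 2*M (Y(M) = M*1 + M = M + M = 2*M)
o = 12 (o = 2*(2*(0 - 1*(-3))) = 2*(2*(0 + 3)) = 2*(2*3) = 2*6 = 12)
o² = 12² = 144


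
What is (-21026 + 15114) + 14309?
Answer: 8397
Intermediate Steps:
(-21026 + 15114) + 14309 = -5912 + 14309 = 8397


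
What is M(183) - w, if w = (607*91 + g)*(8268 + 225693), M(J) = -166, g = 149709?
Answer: -47949371272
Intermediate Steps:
w = 47949371106 (w = (607*91 + 149709)*(8268 + 225693) = (55237 + 149709)*233961 = 204946*233961 = 47949371106)
M(183) - w = -166 - 1*47949371106 = -166 - 47949371106 = -47949371272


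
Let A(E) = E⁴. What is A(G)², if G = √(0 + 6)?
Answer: 1296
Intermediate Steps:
G = √6 ≈ 2.4495
A(G)² = ((√6)⁴)² = 36² = 1296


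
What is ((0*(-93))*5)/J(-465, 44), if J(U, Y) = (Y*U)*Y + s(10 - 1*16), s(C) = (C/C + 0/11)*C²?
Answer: 0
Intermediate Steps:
s(C) = C² (s(C) = (1 + 0*(1/11))*C² = (1 + 0)*C² = 1*C² = C²)
J(U, Y) = 36 + U*Y² (J(U, Y) = (Y*U)*Y + (10 - 1*16)² = (U*Y)*Y + (10 - 16)² = U*Y² + (-6)² = U*Y² + 36 = 36 + U*Y²)
((0*(-93))*5)/J(-465, 44) = ((0*(-93))*5)/(36 - 465*44²) = (0*5)/(36 - 465*1936) = 0/(36 - 900240) = 0/(-900204) = 0*(-1/900204) = 0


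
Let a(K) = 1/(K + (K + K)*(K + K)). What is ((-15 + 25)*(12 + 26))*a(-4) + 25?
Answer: 94/3 ≈ 31.333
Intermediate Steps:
a(K) = 1/(K + 4*K²) (a(K) = 1/(K + (2*K)*(2*K)) = 1/(K + 4*K²))
((-15 + 25)*(12 + 26))*a(-4) + 25 = ((-15 + 25)*(12 + 26))*(1/((-4)*(1 + 4*(-4)))) + 25 = (10*38)*(-1/(4*(1 - 16))) + 25 = 380*(-¼/(-15)) + 25 = 380*(-¼*(-1/15)) + 25 = 380*(1/60) + 25 = 19/3 + 25 = 94/3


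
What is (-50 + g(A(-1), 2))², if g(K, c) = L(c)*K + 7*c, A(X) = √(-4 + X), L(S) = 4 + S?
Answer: 1116 - 432*I*√5 ≈ 1116.0 - 965.98*I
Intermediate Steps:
g(K, c) = 7*c + K*(4 + c) (g(K, c) = (4 + c)*K + 7*c = K*(4 + c) + 7*c = 7*c + K*(4 + c))
(-50 + g(A(-1), 2))² = (-50 + (7*2 + √(-4 - 1)*(4 + 2)))² = (-50 + (14 + √(-5)*6))² = (-50 + (14 + (I*√5)*6))² = (-50 + (14 + 6*I*√5))² = (-36 + 6*I*√5)²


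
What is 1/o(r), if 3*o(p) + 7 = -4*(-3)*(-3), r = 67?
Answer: -3/43 ≈ -0.069767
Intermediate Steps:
o(p) = -43/3 (o(p) = -7/3 + (-4*(-3)*(-3))/3 = -7/3 + (12*(-3))/3 = -7/3 + (⅓)*(-36) = -7/3 - 12 = -43/3)
1/o(r) = 1/(-43/3) = -3/43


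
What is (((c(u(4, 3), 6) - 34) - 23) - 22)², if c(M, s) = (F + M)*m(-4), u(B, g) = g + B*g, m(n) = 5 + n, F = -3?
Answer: 4489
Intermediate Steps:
c(M, s) = -3 + M (c(M, s) = (-3 + M)*(5 - 4) = (-3 + M)*1 = -3 + M)
(((c(u(4, 3), 6) - 34) - 23) - 22)² = ((((-3 + 3*(1 + 4)) - 34) - 23) - 22)² = ((((-3 + 3*5) - 34) - 23) - 22)² = ((((-3 + 15) - 34) - 23) - 22)² = (((12 - 34) - 23) - 22)² = ((-22 - 23) - 22)² = (-45 - 22)² = (-67)² = 4489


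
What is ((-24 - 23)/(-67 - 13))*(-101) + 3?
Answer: -4507/80 ≈ -56.338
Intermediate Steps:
((-24 - 23)/(-67 - 13))*(-101) + 3 = -47/(-80)*(-101) + 3 = -47*(-1/80)*(-101) + 3 = (47/80)*(-101) + 3 = -4747/80 + 3 = -4507/80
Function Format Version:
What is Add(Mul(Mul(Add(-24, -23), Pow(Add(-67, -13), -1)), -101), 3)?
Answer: Rational(-4507, 80) ≈ -56.338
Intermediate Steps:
Add(Mul(Mul(Add(-24, -23), Pow(Add(-67, -13), -1)), -101), 3) = Add(Mul(Mul(-47, Pow(-80, -1)), -101), 3) = Add(Mul(Mul(-47, Rational(-1, 80)), -101), 3) = Add(Mul(Rational(47, 80), -101), 3) = Add(Rational(-4747, 80), 3) = Rational(-4507, 80)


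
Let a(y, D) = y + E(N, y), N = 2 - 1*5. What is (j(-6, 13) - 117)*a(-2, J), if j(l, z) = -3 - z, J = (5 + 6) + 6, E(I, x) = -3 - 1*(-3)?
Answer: 266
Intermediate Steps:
N = -3 (N = 2 - 5 = -3)
E(I, x) = 0 (E(I, x) = -3 + 3 = 0)
J = 17 (J = 11 + 6 = 17)
a(y, D) = y (a(y, D) = y + 0 = y)
(j(-6, 13) - 117)*a(-2, J) = ((-3 - 1*13) - 117)*(-2) = ((-3 - 13) - 117)*(-2) = (-16 - 117)*(-2) = -133*(-2) = 266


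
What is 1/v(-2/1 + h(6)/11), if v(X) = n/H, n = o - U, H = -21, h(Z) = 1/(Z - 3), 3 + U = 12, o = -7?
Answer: 21/16 ≈ 1.3125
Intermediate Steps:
U = 9 (U = -3 + 12 = 9)
h(Z) = 1/(-3 + Z)
n = -16 (n = -7 - 1*9 = -7 - 9 = -16)
v(X) = 16/21 (v(X) = -16/(-21) = -16*(-1/21) = 16/21)
1/v(-2/1 + h(6)/11) = 1/(16/21) = 21/16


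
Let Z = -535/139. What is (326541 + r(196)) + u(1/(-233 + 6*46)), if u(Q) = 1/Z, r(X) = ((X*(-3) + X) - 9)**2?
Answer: 260727831/535 ≈ 4.8734e+5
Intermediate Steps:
Z = -535/139 (Z = -535*1/139 = -535/139 ≈ -3.8489)
r(X) = (-9 - 2*X)**2 (r(X) = ((-3*X + X) - 9)**2 = (-2*X - 9)**2 = (-9 - 2*X)**2)
u(Q) = -139/535 (u(Q) = 1/(-535/139) = -139/535)
(326541 + r(196)) + u(1/(-233 + 6*46)) = (326541 + (9 + 2*196)**2) - 139/535 = (326541 + (9 + 392)**2) - 139/535 = (326541 + 401**2) - 139/535 = (326541 + 160801) - 139/535 = 487342 - 139/535 = 260727831/535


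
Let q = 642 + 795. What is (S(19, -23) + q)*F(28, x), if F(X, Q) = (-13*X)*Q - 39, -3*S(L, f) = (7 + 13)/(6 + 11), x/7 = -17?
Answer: 3170775959/51 ≈ 6.2172e+7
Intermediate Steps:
x = -119 (x = 7*(-17) = -119)
S(L, f) = -20/51 (S(L, f) = -(7 + 13)/(3*(6 + 11)) = -20/(3*17) = -⅓*20/17 = -20/51)
F(X, Q) = -39 - 13*Q*X (F(X, Q) = -13*Q*X - 39 = -39 - 13*Q*X)
q = 1437
(S(19, -23) + q)*F(28, x) = (-20/51 + 1437)*(-39 - 13*(-119)*28) = 73267*(-39 + 43316)/51 = (73267/51)*43277 = 3170775959/51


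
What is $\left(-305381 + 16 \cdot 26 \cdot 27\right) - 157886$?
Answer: $-452035$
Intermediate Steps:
$\left(-305381 + 16 \cdot 26 \cdot 27\right) - 157886 = \left(-305381 + 416 \cdot 27\right) - 157886 = \left(-305381 + 11232\right) - 157886 = -294149 - 157886 = -452035$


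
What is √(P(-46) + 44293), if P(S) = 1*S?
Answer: 7*√903 ≈ 210.35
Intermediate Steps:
P(S) = S
√(P(-46) + 44293) = √(-46 + 44293) = √44247 = 7*√903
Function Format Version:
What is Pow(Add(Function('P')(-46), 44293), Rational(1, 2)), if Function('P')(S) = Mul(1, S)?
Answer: Mul(7, Pow(903, Rational(1, 2))) ≈ 210.35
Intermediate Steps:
Function('P')(S) = S
Pow(Add(Function('P')(-46), 44293), Rational(1, 2)) = Pow(Add(-46, 44293), Rational(1, 2)) = Pow(44247, Rational(1, 2)) = Mul(7, Pow(903, Rational(1, 2)))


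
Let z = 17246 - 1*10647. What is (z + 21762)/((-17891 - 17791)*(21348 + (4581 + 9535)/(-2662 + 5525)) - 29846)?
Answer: -81197543/2181448855178 ≈ -3.7222e-5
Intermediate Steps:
z = 6599 (z = 17246 - 10647 = 6599)
(z + 21762)/((-17891 - 17791)*(21348 + (4581 + 9535)/(-2662 + 5525)) - 29846) = (6599 + 21762)/((-17891 - 17791)*(21348 + (4581 + 9535)/(-2662 + 5525)) - 29846) = 28361/(-35682*(21348 + 14116/2863) - 29846) = 28361/(-35682*61133440/2863 - 29846) = 28361/(-2181363406080/2863 - 29846) = 28361/(-2181448855178/2863) = 28361*(-2863/2181448855178) = -81197543/2181448855178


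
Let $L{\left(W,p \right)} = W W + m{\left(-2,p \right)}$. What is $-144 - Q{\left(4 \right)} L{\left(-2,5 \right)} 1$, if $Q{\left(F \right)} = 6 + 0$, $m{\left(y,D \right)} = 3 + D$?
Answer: $-216$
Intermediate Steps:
$L{\left(W,p \right)} = 3 + p + W^{2}$ ($L{\left(W,p \right)} = W W + \left(3 + p\right) = W^{2} + \left(3 + p\right) = 3 + p + W^{2}$)
$Q{\left(F \right)} = 6$
$-144 - Q{\left(4 \right)} L{\left(-2,5 \right)} 1 = -144 - 6 \left(3 + 5 + \left(-2\right)^{2}\right) 1 = -144 - 6 \left(3 + 5 + 4\right) 1 = -144 - 6 \cdot 12 \cdot 1 = -144 - 72 \cdot 1 = -144 - 72 = -216$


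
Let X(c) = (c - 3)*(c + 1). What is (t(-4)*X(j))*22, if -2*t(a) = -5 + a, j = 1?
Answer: -396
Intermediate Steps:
X(c) = (1 + c)*(-3 + c) (X(c) = (-3 + c)*(1 + c) = (1 + c)*(-3 + c))
t(a) = 5/2 - a/2 (t(a) = -(-5 + a)/2 = 5/2 - a/2)
(t(-4)*X(j))*22 = ((5/2 - ½*(-4))*(-3 + 1² - 2*1))*22 = ((5/2 + 2)*(-3 + 1 - 2))*22 = ((9/2)*(-4))*22 = -18*22 = -396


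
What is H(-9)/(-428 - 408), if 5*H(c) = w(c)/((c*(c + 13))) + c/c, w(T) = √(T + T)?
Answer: -1/4180 + I*√2/50160 ≈ -0.00023923 + 2.8194e-5*I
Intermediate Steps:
w(T) = √2*√T (w(T) = √(2*T) = √2*√T)
H(c) = ⅕ + √2/(5*√c*(13 + c)) (H(c) = ((√2*√c)/((c*(c + 13))) + c/c)/5 = ((√2*√c)/((c*(13 + c))) + 1)/5 = ((√2*√c)*(1/(c*(13 + c))) + 1)/5 = (√2/(√c*(13 + c)) + 1)/5 = (1 + √2/(√c*(13 + c)))/5 = ⅕ + √2/(5*√c*(13 + c)))
H(-9)/(-428 - 408) = ((⅕)*((-9)² + 13*(-9) + √2*√(-9))/(-9*(13 - 9)))/(-428 - 408) = ((⅕)*(-⅑)*(81 - 117 + √2*(3*I))/4)/(-836) = ((⅕)*(-⅑)*(¼)*(81 - 117 + 3*I*√2))*(-1/836) = ((⅕)*(-⅑)*(¼)*(-36 + 3*I*√2))*(-1/836) = (⅕ - I*√2/60)*(-1/836) = -1/4180 + I*√2/50160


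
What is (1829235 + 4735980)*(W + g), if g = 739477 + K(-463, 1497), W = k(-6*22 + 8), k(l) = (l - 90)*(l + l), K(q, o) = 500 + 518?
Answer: 5209937971905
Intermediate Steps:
K(q, o) = 1018
k(l) = 2*l*(-90 + l) (k(l) = (-90 + l)*(2*l) = 2*l*(-90 + l))
W = 53072 (W = 2*(-6*22 + 8)*(-90 + (-6*22 + 8)) = 2*(-132 + 8)*(-90 + (-132 + 8)) = 2*(-124)*(-90 - 124) = 2*(-124)*(-214) = 53072)
g = 740495 (g = 739477 + 1018 = 740495)
(1829235 + 4735980)*(W + g) = (1829235 + 4735980)*(53072 + 740495) = 6565215*793567 = 5209937971905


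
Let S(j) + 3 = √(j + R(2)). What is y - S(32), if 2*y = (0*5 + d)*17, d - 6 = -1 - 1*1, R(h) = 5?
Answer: 37 - √37 ≈ 30.917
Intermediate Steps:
d = 4 (d = 6 + (-1 - 1*1) = 6 + (-1 - 1) = 6 - 2 = 4)
S(j) = -3 + √(5 + j) (S(j) = -3 + √(j + 5) = -3 + √(5 + j))
y = 34 (y = ((0*5 + 4)*17)/2 = ((0 + 4)*17)/2 = (4*17)/2 = (½)*68 = 34)
y - S(32) = 34 - (-3 + √(5 + 32)) = 34 - (-3 + √37) = 34 + (3 - √37) = 37 - √37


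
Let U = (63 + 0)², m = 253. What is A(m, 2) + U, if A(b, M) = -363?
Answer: 3606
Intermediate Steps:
U = 3969 (U = 63² = 3969)
A(m, 2) + U = -363 + 3969 = 3606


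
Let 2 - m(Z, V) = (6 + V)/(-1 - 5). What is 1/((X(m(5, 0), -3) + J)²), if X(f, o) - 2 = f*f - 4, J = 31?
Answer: 1/1444 ≈ 0.00069252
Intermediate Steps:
m(Z, V) = 3 + V/6 (m(Z, V) = 2 - (6 + V)/(-1 - 5) = 2 - (6 + V)/(-6) = 2 - (6 + V)*(-1)/6 = 2 - (-1 - V/6) = 2 + (1 + V/6) = 3 + V/6)
X(f, o) = -2 + f² (X(f, o) = 2 + (f*f - 4) = 2 + (f² - 4) = 2 + (-4 + f²) = -2 + f²)
1/((X(m(5, 0), -3) + J)²) = 1/(((-2 + (3 + (⅙)*0)²) + 31)²) = 1/(((-2 + (3 + 0)²) + 31)²) = 1/(((-2 + 3²) + 31)²) = 1/(((-2 + 9) + 31)²) = 1/((7 + 31)²) = 1/(38²) = 1/1444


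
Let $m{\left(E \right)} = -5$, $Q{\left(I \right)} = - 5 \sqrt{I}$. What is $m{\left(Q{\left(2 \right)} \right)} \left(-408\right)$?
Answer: $2040$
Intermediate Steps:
$m{\left(Q{\left(2 \right)} \right)} \left(-408\right) = \left(-5\right) \left(-408\right) = 2040$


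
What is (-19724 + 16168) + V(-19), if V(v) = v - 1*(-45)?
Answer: -3530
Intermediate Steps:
V(v) = 45 + v (V(v) = v + 45 = 45 + v)
(-19724 + 16168) + V(-19) = (-19724 + 16168) + (45 - 19) = -3556 + 26 = -3530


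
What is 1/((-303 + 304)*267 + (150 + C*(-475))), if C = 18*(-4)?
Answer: 1/34617 ≈ 2.8888e-5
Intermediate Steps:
C = -72
1/((-303 + 304)*267 + (150 + C*(-475))) = 1/((-303 + 304)*267 + (150 - 72*(-475))) = 1/(1*267 + (150 + 34200)) = 1/(267 + 34350) = 1/34617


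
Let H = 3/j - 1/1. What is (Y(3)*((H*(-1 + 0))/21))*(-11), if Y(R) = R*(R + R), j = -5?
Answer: -528/35 ≈ -15.086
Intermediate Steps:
H = -8/5 (H = 3/(-5) - 1/1 = 3*(-⅕) - 1*1 = -⅗ - 1 = -8/5 ≈ -1.6000)
Y(R) = 2*R² (Y(R) = R*(2*R) = 2*R²)
(Y(3)*((H*(-1 + 0))/21))*(-11) = ((2*3²)*(-8*(-1 + 0)/5/21))*(-11) = ((2*9)*(-8/5*(-1)*(1/21)))*(-11) = (18*((8/5)*(1/21)))*(-11) = (18*(8/105))*(-11) = (48/35)*(-11) = -528/35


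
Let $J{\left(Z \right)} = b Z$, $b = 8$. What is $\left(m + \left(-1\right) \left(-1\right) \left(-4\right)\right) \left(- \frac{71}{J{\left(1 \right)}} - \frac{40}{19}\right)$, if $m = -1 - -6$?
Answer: $- \frac{1669}{152} \approx -10.98$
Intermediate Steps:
$J{\left(Z \right)} = 8 Z$
$m = 5$ ($m = -1 + 6 = 5$)
$\left(m + \left(-1\right) \left(-1\right) \left(-4\right)\right) \left(- \frac{71}{J{\left(1 \right)}} - \frac{40}{19}\right) = \left(5 + \left(-1\right) \left(-1\right) \left(-4\right)\right) \left(- \frac{71}{8 \cdot 1} - \frac{40}{19}\right) = \left(5 + 1 \left(-4\right)\right) \left(- \frac{71}{8} - \frac{40}{19}\right) = \left(5 - 4\right) \left(\left(-71\right) \frac{1}{8} - \frac{40}{19}\right) = 1 \left(- \frac{71}{8} - \frac{40}{19}\right) = 1 \left(- \frac{1669}{152}\right) = - \frac{1669}{152}$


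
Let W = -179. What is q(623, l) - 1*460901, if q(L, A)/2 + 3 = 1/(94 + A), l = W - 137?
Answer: -51160678/111 ≈ -4.6091e+5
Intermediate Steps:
l = -316 (l = -179 - 137 = -316)
q(L, A) = -6 + 2/(94 + A)
q(623, l) - 1*460901 = 2*(-281 - 3*(-316))/(94 - 316) - 1*460901 = 2*(-281 + 948)/(-222) - 460901 = 2*(-1/222)*667 - 460901 = -667/111 - 460901 = -51160678/111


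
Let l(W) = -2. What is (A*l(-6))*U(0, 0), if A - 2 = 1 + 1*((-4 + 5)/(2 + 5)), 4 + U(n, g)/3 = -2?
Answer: 792/7 ≈ 113.14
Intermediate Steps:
U(n, g) = -18 (U(n, g) = -12 + 3*(-2) = -12 - 6 = -18)
A = 22/7 (A = 2 + (1 + 1*((-4 + 5)/(2 + 5))) = 2 + (1 + 1*(1/7)) = 2 + (1 + 1/7) = 2 + 8/7 = 22/7 ≈ 3.1429)
(A*l(-6))*U(0, 0) = ((22/7)*(-2))*(-18) = -44/7*(-18) = 792/7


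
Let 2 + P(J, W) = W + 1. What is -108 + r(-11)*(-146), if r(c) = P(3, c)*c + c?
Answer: -17774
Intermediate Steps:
P(J, W) = -1 + W (P(J, W) = -2 + (W + 1) = -2 + (1 + W) = -1 + W)
r(c) = c + c*(-1 + c) (r(c) = (-1 + c)*c + c = c*(-1 + c) + c = c + c*(-1 + c))
-108 + r(-11)*(-146) = -108 + (-11)**2*(-146) = -108 + 121*(-146) = -108 - 17666 = -17774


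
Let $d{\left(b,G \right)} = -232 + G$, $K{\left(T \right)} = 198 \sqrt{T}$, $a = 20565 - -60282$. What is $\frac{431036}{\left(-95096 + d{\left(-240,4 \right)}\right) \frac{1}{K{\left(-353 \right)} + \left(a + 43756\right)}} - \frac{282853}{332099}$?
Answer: $- \frac{4459131455806866}{7914251269} - \frac{21336282 i \sqrt{353}}{23831} \approx -5.6343 \cdot 10^{5} - 16821.0 i$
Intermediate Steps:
$a = 80847$ ($a = 20565 + 60282 = 80847$)
$\frac{431036}{\left(-95096 + d{\left(-240,4 \right)}\right) \frac{1}{K{\left(-353 \right)} + \left(a + 43756\right)}} - \frac{282853}{332099} = \frac{431036}{\left(-95096 + \left(-232 + 4\right)\right) \frac{1}{198 \sqrt{-353} + \left(80847 + 43756\right)}} - \frac{282853}{332099} = \frac{431036}{\left(-95096 - 228\right) \frac{1}{198 i \sqrt{353} + 124603}} - \frac{282853}{332099} = \frac{431036}{\left(-95324\right) \frac{1}{198 i \sqrt{353} + 124603}} - \frac{282853}{332099} = \frac{431036}{\left(-95324\right) \frac{1}{124603 + 198 i \sqrt{353}}} - \frac{282853}{332099} = 431036 \left(- \frac{124603}{95324} - \frac{99 i \sqrt{353}}{47662}\right) - \frac{282853}{332099} = \left(- \frac{13427094677}{23831} - \frac{21336282 i \sqrt{353}}{23831}\right) - \frac{282853}{332099} = - \frac{4459131455806866}{7914251269} - \frac{21336282 i \sqrt{353}}{23831}$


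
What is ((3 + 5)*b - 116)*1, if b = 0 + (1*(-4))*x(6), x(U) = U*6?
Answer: -1268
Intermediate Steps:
x(U) = 6*U
b = -144 (b = 0 + (1*(-4))*(6*6) = 0 - 4*36 = 0 - 144 = -144)
((3 + 5)*b - 116)*1 = ((3 + 5)*(-144) - 116)*1 = (8*(-144) - 116)*1 = (-1152 - 116)*1 = -1268*1 = -1268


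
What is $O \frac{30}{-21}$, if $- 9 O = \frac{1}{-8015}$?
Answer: $- \frac{2}{100989} \approx -1.9804 \cdot 10^{-5}$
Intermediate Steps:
$O = \frac{1}{72135}$ ($O = - \frac{1}{9 \left(-8015\right)} = \left(- \frac{1}{9}\right) \left(- \frac{1}{8015}\right) = \frac{1}{72135} \approx 1.3863 \cdot 10^{-5}$)
$O \frac{30}{-21} = \frac{30 \frac{1}{-21}}{72135} = \frac{30 \left(- \frac{1}{21}\right)}{72135} = \frac{1}{72135} \left(- \frac{10}{7}\right) = - \frac{2}{100989}$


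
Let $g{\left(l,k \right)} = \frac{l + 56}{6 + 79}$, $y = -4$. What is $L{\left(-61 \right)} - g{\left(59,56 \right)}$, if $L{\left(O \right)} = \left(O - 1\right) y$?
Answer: $\frac{4193}{17} \approx 246.65$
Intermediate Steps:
$L{\left(O \right)} = 4 - 4 O$ ($L{\left(O \right)} = \left(O - 1\right) \left(-4\right) = \left(-1 + O\right) \left(-4\right) = 4 - 4 O$)
$g{\left(l,k \right)} = \frac{56}{85} + \frac{l}{85}$ ($g{\left(l,k \right)} = \frac{56 + l}{85} = \left(56 + l\right) \frac{1}{85} = \frac{56}{85} + \frac{l}{85}$)
$L{\left(-61 \right)} - g{\left(59,56 \right)} = \left(4 - -244\right) - \left(\frac{56}{85} + \frac{1}{85} \cdot 59\right) = \left(4 + 244\right) - \left(\frac{56}{85} + \frac{59}{85}\right) = 248 - \frac{23}{17} = \frac{4193}{17}$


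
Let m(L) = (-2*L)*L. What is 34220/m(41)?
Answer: -17110/1681 ≈ -10.178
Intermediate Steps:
m(L) = -2*L²
34220/m(41) = 34220/((-2*41²)) = 34220/((-2*1681)) = 34220/(-3362) = 34220*(-1/3362) = -17110/1681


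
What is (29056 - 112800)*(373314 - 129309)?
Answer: -20433954720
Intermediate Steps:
(29056 - 112800)*(373314 - 129309) = -83744*244005 = -20433954720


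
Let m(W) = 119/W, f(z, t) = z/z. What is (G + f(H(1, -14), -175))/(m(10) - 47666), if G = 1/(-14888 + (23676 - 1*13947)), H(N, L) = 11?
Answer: -51580/2458475019 ≈ -2.0980e-5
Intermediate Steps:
G = -1/5159 (G = 1/(-14888 + (23676 - 13947)) = 1/(-14888 + 9729) = 1/(-5159) = -1/5159 ≈ -0.00019384)
f(z, t) = 1
(G + f(H(1, -14), -175))/(m(10) - 47666) = (-1/5159 + 1)/(119/10 - 47666) = 5158/(5159*(119*(⅒) - 47666)) = 5158/(5159*(119/10 - 47666)) = 5158/(5159*(-476541/10)) = (5158/5159)*(-10/476541) = -51580/2458475019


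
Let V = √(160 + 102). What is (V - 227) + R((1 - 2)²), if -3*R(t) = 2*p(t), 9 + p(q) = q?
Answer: -665/3 + √262 ≈ -205.48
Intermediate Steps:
p(q) = -9 + q
V = √262 ≈ 16.186
R(t) = 6 - 2*t/3 (R(t) = -2*(-9 + t)/3 = -(-18 + 2*t)/3 = 6 - 2*t/3)
(V - 227) + R((1 - 2)²) = (√262 - 227) + (6 - 2*(1 - 2)²/3) = (-227 + √262) + (6 - ⅔*(-1)²) = (-227 + √262) + (6 - ⅔*1) = (-227 + √262) + (6 - ⅔) = (-227 + √262) + 16/3 = -665/3 + √262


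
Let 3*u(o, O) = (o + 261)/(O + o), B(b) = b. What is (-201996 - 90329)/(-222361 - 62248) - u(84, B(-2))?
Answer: -8759385/23337938 ≈ -0.37533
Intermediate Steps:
u(o, O) = (261 + o)/(3*(O + o)) (u(o, O) = ((o + 261)/(O + o))/3 = ((261 + o)/(O + o))/3 = (261 + o)/(3*(O + o)))
(-201996 - 90329)/(-222361 - 62248) - u(84, B(-2)) = (-201996 - 90329)/(-222361 - 62248) - (87 + (1/3)*84)/(-2 + 84) = -292325/(-284609) - (87 + 28)/82 = -292325*(-1/284609) - 115/82 = 292325/284609 - 1*115/82 = 292325/284609 - 115/82 = -8759385/23337938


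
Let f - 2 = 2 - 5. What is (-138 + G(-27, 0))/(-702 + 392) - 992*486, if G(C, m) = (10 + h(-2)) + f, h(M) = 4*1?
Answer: -29890919/62 ≈ -4.8211e+5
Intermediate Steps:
f = -1 (f = 2 + (2 - 5) = 2 - 3 = -1)
h(M) = 4
G(C, m) = 13 (G(C, m) = (10 + 4) - 1 = 14 - 1 = 13)
(-138 + G(-27, 0))/(-702 + 392) - 992*486 = (-138 + 13)/(-702 + 392) - 992*486 = -125/(-310) - 482112 = -125*(-1/310) - 482112 = 25/62 - 482112 = -29890919/62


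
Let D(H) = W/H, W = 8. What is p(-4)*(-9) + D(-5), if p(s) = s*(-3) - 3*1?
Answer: -413/5 ≈ -82.600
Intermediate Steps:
D(H) = 8/H
p(s) = -3 - 3*s (p(s) = -3*s - 3 = -3 - 3*s)
p(-4)*(-9) + D(-5) = (-3 - 3*(-4))*(-9) + 8/(-5) = (-3 + 12)*(-9) + 8*(-1/5) = 9*(-9) - 8/5 = -81 - 8/5 = -413/5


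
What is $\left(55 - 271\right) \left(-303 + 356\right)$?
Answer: $-11448$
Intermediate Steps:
$\left(55 - 271\right) \left(-303 + 356\right) = \left(-216\right) 53 = -11448$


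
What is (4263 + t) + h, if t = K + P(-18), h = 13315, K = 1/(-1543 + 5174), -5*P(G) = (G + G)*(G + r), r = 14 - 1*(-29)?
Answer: 64479299/3631 ≈ 17758.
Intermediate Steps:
r = 43 (r = 14 + 29 = 43)
P(G) = -2*G*(43 + G)/5 (P(G) = -(G + G)*(G + 43)/5 = -2*G*(43 + G)/5)
K = 1/3631 ≈ 0.00027541
t = 653581/3631 (t = 1/3631 - 2/5*(-18)*(43 - 18) = 1/3631 - 2/5*(-18)*25 = 1/3631 + 180 = 653581/3631 ≈ 180.00)
(4263 + t) + h = (4263 + 653581/3631) + 13315 = 16132534/3631 + 13315 = 64479299/3631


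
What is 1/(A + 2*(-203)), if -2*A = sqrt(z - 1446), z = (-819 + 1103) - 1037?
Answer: -1624/661543 + 2*I*sqrt(2199)/661543 ≈ -0.0024549 + 0.00014177*I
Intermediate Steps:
z = -753 (z = 284 - 1037 = -753)
A = -I*sqrt(2199)/2 (A = -sqrt(-753 - 1446)/2 = -I*sqrt(2199)/2 ≈ -23.447*I)
1/(A + 2*(-203)) = 1/(-I*sqrt(2199)/2 + 2*(-203)) = 1/(-I*sqrt(2199)/2 - 406) = 1/(-406 - I*sqrt(2199)/2)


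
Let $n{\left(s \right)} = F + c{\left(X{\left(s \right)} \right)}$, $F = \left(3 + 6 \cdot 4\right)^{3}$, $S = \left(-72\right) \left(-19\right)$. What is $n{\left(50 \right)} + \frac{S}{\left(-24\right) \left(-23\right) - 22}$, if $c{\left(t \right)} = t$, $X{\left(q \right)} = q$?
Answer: $\frac{5229929}{265} \approx 19736.0$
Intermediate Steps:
$S = 1368$
$F = 19683$ ($F = \left(3 + 24\right)^{3} = 27^{3} = 19683$)
$n{\left(s \right)} = 19683 + s$
$n{\left(50 \right)} + \frac{S}{\left(-24\right) \left(-23\right) - 22} = \left(19683 + 50\right) + \frac{1368}{\left(-24\right) \left(-23\right) - 22} = 19733 + \frac{1368}{552 - 22} = 19733 + \frac{1368}{530} = 19733 + 1368 \cdot \frac{1}{530} = 19733 + \frac{684}{265} = \frac{5229929}{265}$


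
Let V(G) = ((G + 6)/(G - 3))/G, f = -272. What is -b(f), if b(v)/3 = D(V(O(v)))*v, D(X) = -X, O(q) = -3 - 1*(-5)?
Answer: 3264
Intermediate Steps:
O(q) = 2 (O(q) = -3 + 5 = 2)
V(G) = (6 + G)/(G*(-3 + G)) (V(G) = ((6 + G)/(-3 + G))/G = (6 + G)/(G*(-3 + G)))
b(v) = 12*v (b(v) = 3*((-(6 + 2)/(2*(-3 + 2)))*v) = 3*((-8/(2*(-1)))*v) = 3*((-(-1)*8/2)*v) = 3*((-1*(-4))*v) = 3*(4*v) = 12*v)
-b(f) = -12*(-272) = -1*(-3264) = 3264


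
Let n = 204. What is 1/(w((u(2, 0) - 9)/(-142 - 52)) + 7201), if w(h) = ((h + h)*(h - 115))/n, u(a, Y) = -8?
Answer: 75272/542026241 ≈ 0.00013887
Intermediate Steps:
w(h) = h*(-115 + h)/102 (w(h) = ((h + h)*(h - 115))/204 = ((2*h)*(-115 + h))*(1/204) = (2*h*(-115 + h))*(1/204) = h*(-115 + h)/102)
1/(w((u(2, 0) - 9)/(-142 - 52)) + 7201) = 1/(((-8 - 9)/(-142 - 52))*(-115 + (-8 - 9)/(-142 - 52))/102 + 7201) = 1/((-17/(-194))*(-115 - 17/(-194))/102 + 7201) = 1/((-17*(-1/194))*(-115 - 17*(-1/194))/102 + 7201) = 1/((1/102)*(17/194)*(-115 + 17/194) + 7201) = 1/((1/102)*(17/194)*(-22293/194) + 7201) = 1/(-7431/75272 + 7201) = 1/(542026241/75272) = 75272/542026241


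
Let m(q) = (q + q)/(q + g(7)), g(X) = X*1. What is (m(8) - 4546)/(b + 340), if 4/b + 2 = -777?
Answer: -26553773/1986420 ≈ -13.368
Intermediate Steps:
b = -4/779 (b = 4/(-2 - 777) = 4/(-779) = 4*(-1/779) = -4/779 ≈ -0.0051348)
g(X) = X
m(q) = 2*q/(7 + q) (m(q) = (q + q)/(q + 7) = (2*q)/(7 + q) = 2*q/(7 + q))
(m(8) - 4546)/(b + 340) = (2*8/(7 + 8) - 4546)/(-4/779 + 340) = (2*8/15 - 4546)/(264856/779) = (2*8*(1/15) - 4546)*(779/264856) = (16/15 - 4546)*(779/264856) = -68174/15*779/264856 = -26553773/1986420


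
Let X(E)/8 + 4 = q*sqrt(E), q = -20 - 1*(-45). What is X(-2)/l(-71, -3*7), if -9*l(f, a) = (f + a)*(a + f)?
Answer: 18/529 - 225*I*sqrt(2)/1058 ≈ 0.034026 - 0.30075*I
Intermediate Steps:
l(f, a) = -(a + f)**2/9 (l(f, a) = -(f + a)*(a + f)/9 = -(a + f)*(a + f)/9 = -(a + f)**2/9)
q = 25 (q = -20 + 45 = 25)
X(E) = -32 + 200*sqrt(E) (X(E) = -32 + 8*(25*sqrt(E)) = -32 + 200*sqrt(E))
X(-2)/l(-71, -3*7) = (-32 + 200*sqrt(-2))/((-(-3*7 - 71)**2/9)) = (-32 + 200*(I*sqrt(2)))/((-(-21 - 71)**2/9)) = (-32 + 200*I*sqrt(2))/((-1/9*(-92)**2)) = (-32 + 200*I*sqrt(2))/((-1/9*8464)) = (-32 + 200*I*sqrt(2))/(-8464/9) = (-32 + 200*I*sqrt(2))*(-9/8464) = 18/529 - 225*I*sqrt(2)/1058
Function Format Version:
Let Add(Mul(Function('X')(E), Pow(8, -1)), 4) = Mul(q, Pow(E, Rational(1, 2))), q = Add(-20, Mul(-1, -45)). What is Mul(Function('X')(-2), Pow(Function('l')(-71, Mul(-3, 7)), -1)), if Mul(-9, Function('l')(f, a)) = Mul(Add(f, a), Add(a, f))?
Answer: Add(Rational(18, 529), Mul(Rational(-225, 1058), I, Pow(2, Rational(1, 2)))) ≈ Add(0.034026, Mul(-0.30075, I))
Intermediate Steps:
Function('l')(f, a) = Mul(Rational(-1, 9), Pow(Add(a, f), 2)) (Function('l')(f, a) = Mul(Rational(-1, 9), Mul(Add(f, a), Add(a, f))) = Mul(Rational(-1, 9), Mul(Add(a, f), Add(a, f))) = Mul(Rational(-1, 9), Pow(Add(a, f), 2)))
q = 25 (q = Add(-20, 45) = 25)
Function('X')(E) = Add(-32, Mul(200, Pow(E, Rational(1, 2)))) (Function('X')(E) = Add(-32, Mul(8, Mul(25, Pow(E, Rational(1, 2))))) = Add(-32, Mul(200, Pow(E, Rational(1, 2)))))
Mul(Function('X')(-2), Pow(Function('l')(-71, Mul(-3, 7)), -1)) = Mul(Add(-32, Mul(200, Pow(-2, Rational(1, 2)))), Pow(Mul(Rational(-1, 9), Pow(Add(Mul(-3, 7), -71), 2)), -1)) = Mul(Add(-32, Mul(200, Mul(I, Pow(2, Rational(1, 2))))), Pow(Mul(Rational(-1, 9), Pow(Add(-21, -71), 2)), -1)) = Mul(Add(-32, Mul(200, I, Pow(2, Rational(1, 2)))), Pow(Mul(Rational(-1, 9), Pow(-92, 2)), -1)) = Mul(Add(-32, Mul(200, I, Pow(2, Rational(1, 2)))), Pow(Mul(Rational(-1, 9), 8464), -1)) = Mul(Add(-32, Mul(200, I, Pow(2, Rational(1, 2)))), Pow(Rational(-8464, 9), -1)) = Mul(Add(-32, Mul(200, I, Pow(2, Rational(1, 2)))), Rational(-9, 8464)) = Add(Rational(18, 529), Mul(Rational(-225, 1058), I, Pow(2, Rational(1, 2))))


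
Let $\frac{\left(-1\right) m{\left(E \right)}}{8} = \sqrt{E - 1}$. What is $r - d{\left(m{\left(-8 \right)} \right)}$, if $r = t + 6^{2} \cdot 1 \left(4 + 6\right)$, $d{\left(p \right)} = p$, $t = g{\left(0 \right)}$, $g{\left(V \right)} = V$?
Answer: $360 + 24 i \approx 360.0 + 24.0 i$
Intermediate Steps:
$t = 0$
$m{\left(E \right)} = - 8 \sqrt{-1 + E}$ ($m{\left(E \right)} = - 8 \sqrt{E - 1} = - 8 \sqrt{-1 + E}$)
$r = 360$ ($r = 0 + 6^{2} \cdot 1 \left(4 + 6\right) = 0 + 36 \cdot 1 \cdot 10 = 0 + 36 \cdot 10 = 0 + 360 = 360$)
$r - d{\left(m{\left(-8 \right)} \right)} = 360 - - 8 \sqrt{-1 - 8} = 360 - - 8 \sqrt{-9} = 360 - - 8 \cdot 3 i = 360 - - 24 i = 360 + 24 i$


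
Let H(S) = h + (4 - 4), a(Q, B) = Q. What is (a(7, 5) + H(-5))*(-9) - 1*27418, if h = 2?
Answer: -27499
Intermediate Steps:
H(S) = 2 (H(S) = 2 + (4 - 4) = 2 + 0 = 2)
(a(7, 5) + H(-5))*(-9) - 1*27418 = (7 + 2)*(-9) - 1*27418 = 9*(-9) - 27418 = -81 - 27418 = -27499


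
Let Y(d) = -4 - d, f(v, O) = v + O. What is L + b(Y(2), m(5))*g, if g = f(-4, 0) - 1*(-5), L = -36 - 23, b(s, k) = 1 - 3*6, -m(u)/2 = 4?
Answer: -76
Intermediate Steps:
f(v, O) = O + v
m(u) = -8 (m(u) = -2*4 = -8)
b(s, k) = -17 (b(s, k) = 1 - 18 = -17)
L = -59
g = 1 (g = (0 - 4) - 1*(-5) = -4 + 5 = 1)
L + b(Y(2), m(5))*g = -59 - 17*1 = -59 - 17 = -76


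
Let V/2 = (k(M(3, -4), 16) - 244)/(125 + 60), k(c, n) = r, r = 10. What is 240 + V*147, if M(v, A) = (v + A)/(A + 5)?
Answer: -24396/185 ≈ -131.87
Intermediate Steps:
M(v, A) = (A + v)/(5 + A)
k(c, n) = 10
V = -468/185 (V = 2*((10 - 244)/(125 + 60)) = 2*(-234/185) = -468/185 ≈ -2.5297)
240 + V*147 = 240 - 468/185*147 = 240 - 68796/185 = -24396/185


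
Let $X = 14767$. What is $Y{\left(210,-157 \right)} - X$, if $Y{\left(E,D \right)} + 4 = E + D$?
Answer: $-14718$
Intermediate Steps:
$Y{\left(E,D \right)} = -4 + D + E$ ($Y{\left(E,D \right)} = -4 + \left(E + D\right) = -4 + \left(D + E\right) = -4 + D + E$)
$Y{\left(210,-157 \right)} - X = \left(-4 - 157 + 210\right) - 14767 = 49 - 14767 = -14718$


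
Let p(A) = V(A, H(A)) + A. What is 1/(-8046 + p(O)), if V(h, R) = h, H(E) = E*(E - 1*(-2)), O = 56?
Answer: -1/7934 ≈ -0.00012604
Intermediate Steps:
H(E) = E*(2 + E) (H(E) = E*(E + 2) = E*(2 + E))
p(A) = 2*A (p(A) = A + A = 2*A)
1/(-8046 + p(O)) = 1/(-8046 + 2*56) = 1/(-8046 + 112) = 1/(-7934) = -1/7934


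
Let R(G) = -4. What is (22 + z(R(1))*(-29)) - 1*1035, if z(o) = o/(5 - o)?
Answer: -9001/9 ≈ -1000.1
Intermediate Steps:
(22 + z(R(1))*(-29)) - 1*1035 = (22 - 1*(-4)/(-5 - 4)*(-29)) - 1*1035 = (22 - 1*(-4)/(-9)*(-29)) - 1035 = (22 - 1*(-4)*(-⅑)*(-29)) - 1035 = (22 - 4/9*(-29)) - 1035 = (22 + 116/9) - 1035 = 314/9 - 1035 = -9001/9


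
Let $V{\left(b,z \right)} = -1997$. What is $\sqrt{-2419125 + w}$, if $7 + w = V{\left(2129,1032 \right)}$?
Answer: $i \sqrt{2421129} \approx 1556.0 i$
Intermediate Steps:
$w = -2004$ ($w = -7 - 1997 = -2004$)
$\sqrt{-2419125 + w} = \sqrt{-2419125 - 2004} = \sqrt{-2421129} = i \sqrt{2421129}$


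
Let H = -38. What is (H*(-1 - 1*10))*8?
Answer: 3344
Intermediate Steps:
(H*(-1 - 1*10))*8 = -38*(-1 - 1*10)*8 = -38*(-1 - 10)*8 = -38*(-11)*8 = 418*8 = 3344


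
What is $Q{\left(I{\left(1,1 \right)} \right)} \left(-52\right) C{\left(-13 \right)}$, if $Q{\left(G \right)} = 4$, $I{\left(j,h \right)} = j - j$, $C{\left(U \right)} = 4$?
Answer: $-832$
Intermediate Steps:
$I{\left(j,h \right)} = 0$
$Q{\left(I{\left(1,1 \right)} \right)} \left(-52\right) C{\left(-13 \right)} = 4 \left(-52\right) 4 = \left(-208\right) 4 = -832$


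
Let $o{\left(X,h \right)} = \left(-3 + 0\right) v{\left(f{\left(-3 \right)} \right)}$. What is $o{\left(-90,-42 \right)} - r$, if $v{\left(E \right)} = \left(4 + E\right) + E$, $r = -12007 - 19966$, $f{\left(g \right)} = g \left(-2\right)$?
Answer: $31925$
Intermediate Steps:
$f{\left(g \right)} = - 2 g$
$r = -31973$
$v{\left(E \right)} = 4 + 2 E$
$o{\left(X,h \right)} = -48$ ($o{\left(X,h \right)} = \left(-3 + 0\right) \left(4 + 2 \left(\left(-2\right) \left(-3\right)\right)\right) = - 3 \left(4 + 2 \cdot 6\right) = - 3 \left(4 + 12\right) = \left(-3\right) 16 = -48$)
$o{\left(-90,-42 \right)} - r = -48 - -31973 = -48 + 31973 = 31925$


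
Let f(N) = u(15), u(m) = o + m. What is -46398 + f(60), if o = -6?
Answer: -46389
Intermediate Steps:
u(m) = -6 + m
f(N) = 9 (f(N) = -6 + 15 = 9)
-46398 + f(60) = -46398 + 9 = -46389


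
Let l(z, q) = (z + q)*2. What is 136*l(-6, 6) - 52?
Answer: -52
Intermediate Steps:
l(z, q) = 2*q + 2*z (l(z, q) = (q + z)*2 = 2*q + 2*z)
136*l(-6, 6) - 52 = 136*(2*6 + 2*(-6)) - 52 = 136*(12 - 12) - 52 = 136*0 - 52 = 0 - 52 = -52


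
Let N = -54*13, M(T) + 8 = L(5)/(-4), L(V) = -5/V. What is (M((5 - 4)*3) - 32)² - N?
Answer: 36513/16 ≈ 2282.1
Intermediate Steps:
M(T) = -31/4 (M(T) = -8 - 5/5/(-4) = -8 - 5*⅕*(-¼) = -8 - 1*(-¼) = -8 + ¼ = -31/4)
N = -702
(M((5 - 4)*3) - 32)² - N = (-31/4 - 32)² - 1*(-702) = (-159/4)² + 702 = 25281/16 + 702 = 36513/16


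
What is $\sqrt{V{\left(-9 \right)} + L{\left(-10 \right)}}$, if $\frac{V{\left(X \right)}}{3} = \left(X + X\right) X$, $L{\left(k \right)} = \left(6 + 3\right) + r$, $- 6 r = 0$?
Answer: $3 \sqrt{55} \approx 22.249$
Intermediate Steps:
$r = 0$ ($r = \left(- \frac{1}{6}\right) 0 = 0$)
$L{\left(k \right)} = 9$ ($L{\left(k \right)} = \left(6 + 3\right) + 0 = 9 + 0 = 9$)
$V{\left(X \right)} = 6 X^{2}$ ($V{\left(X \right)} = 3 \left(X + X\right) X = 3 \cdot 2 X X = 3 \cdot 2 X^{2} = 6 X^{2}$)
$\sqrt{V{\left(-9 \right)} + L{\left(-10 \right)}} = \sqrt{6 \left(-9\right)^{2} + 9} = \sqrt{6 \cdot 81 + 9} = \sqrt{486 + 9} = \sqrt{495} = 3 \sqrt{55}$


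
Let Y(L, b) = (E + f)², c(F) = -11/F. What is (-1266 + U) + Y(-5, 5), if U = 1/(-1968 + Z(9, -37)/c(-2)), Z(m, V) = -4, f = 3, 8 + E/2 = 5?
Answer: -27221603/21656 ≈ -1257.0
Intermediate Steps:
E = -6 (E = -16 + 2*5 = -16 + 10 = -6)
Y(L, b) = 9 (Y(L, b) = (-6 + 3)² = (-3)² = 9)
U = -11/21656 (U = 1/(-1968 - 4/((-11/(-2)))) = 1/(-1968 - 4/((-11*(-½)))) = 1/(-1968 - 4/11/2) = 1/(-1968 - 4*2/11) = 1/(-1968 - 8/11) = 1/(-21656/11) = -11/21656 ≈ -0.00050794)
(-1266 + U) + Y(-5, 5) = (-1266 - 11/21656) + 9 = -27416507/21656 + 9 = -27221603/21656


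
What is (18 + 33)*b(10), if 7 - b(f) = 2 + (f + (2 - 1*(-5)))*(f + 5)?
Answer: -12750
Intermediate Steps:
b(f) = 5 - (5 + f)*(7 + f) (b(f) = 7 - (2 + (f + (2 - 1*(-5)))*(f + 5)) = 7 - (2 + (f + (2 + 5))*(5 + f)) = 7 - (2 + (f + 7)*(5 + f)) = 7 - (2 + (7 + f)*(5 + f)) = 7 - (2 + (5 + f)*(7 + f)) = 7 + (-2 - (5 + f)*(7 + f)) = 5 - (5 + f)*(7 + f))
(18 + 33)*b(10) = (18 + 33)*(-30 - 1*10² - 12*10) = 51*(-30 - 1*100 - 120) = 51*(-30 - 100 - 120) = 51*(-250) = -12750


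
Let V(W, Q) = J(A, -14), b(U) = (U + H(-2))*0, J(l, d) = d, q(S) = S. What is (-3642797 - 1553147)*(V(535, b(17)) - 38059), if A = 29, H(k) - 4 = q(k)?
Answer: 197825175912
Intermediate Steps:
H(k) = 4 + k
b(U) = 0 (b(U) = (U + (4 - 2))*0 = (U + 2)*0 = (2 + U)*0 = 0)
V(W, Q) = -14
(-3642797 - 1553147)*(V(535, b(17)) - 38059) = (-3642797 - 1553147)*(-14 - 38059) = -5195944*(-38073) = 197825175912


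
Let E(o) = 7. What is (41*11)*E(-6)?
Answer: 3157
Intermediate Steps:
(41*11)*E(-6) = (41*11)*7 = 451*7 = 3157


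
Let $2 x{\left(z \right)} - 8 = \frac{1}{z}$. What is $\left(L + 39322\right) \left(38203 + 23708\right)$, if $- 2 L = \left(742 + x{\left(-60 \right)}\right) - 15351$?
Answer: $\frac{230925574197}{80} \approx 2.8866 \cdot 10^{9}$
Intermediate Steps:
$x{\left(z \right)} = 4 + \frac{1}{2 z}$
$L = \frac{1752601}{240}$ ($L = - \frac{\left(742 + \left(4 + \frac{1}{2 \left(-60\right)}\right)\right) - 15351}{2} = - \frac{\left(742 + \left(4 + \frac{1}{2} \left(- \frac{1}{60}\right)\right)\right) - 15351}{2} = - \frac{\left(742 + \left(4 - \frac{1}{120}\right)\right) - 15351}{2} = - \frac{\left(742 + \frac{479}{120}\right) - 15351}{2} = - \frac{\frac{89519}{120} - 15351}{2} = \left(- \frac{1}{2}\right) \left(- \frac{1752601}{120}\right) = \frac{1752601}{240} \approx 7302.5$)
$\left(L + 39322\right) \left(38203 + 23708\right) = \left(\frac{1752601}{240} + 39322\right) \left(38203 + 23708\right) = \frac{11189881}{240} \cdot 61911 = \frac{230925574197}{80}$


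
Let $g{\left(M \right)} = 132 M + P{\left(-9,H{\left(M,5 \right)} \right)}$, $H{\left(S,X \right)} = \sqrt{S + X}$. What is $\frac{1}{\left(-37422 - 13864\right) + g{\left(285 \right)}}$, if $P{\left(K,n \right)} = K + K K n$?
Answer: $- \frac{2735}{37020587} - \frac{81 \sqrt{290}}{185102935} \approx -8.133 \cdot 10^{-5}$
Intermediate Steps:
$P{\left(K,n \right)} = K + n K^{2}$
$g{\left(M \right)} = -9 + 81 \sqrt{5 + M} + 132 M$ ($g{\left(M \right)} = 132 M - 9 \left(1 - 9 \sqrt{M + 5}\right) = 132 M - 9 \left(1 - 9 \sqrt{5 + M}\right) = 132 M + \left(-9 + 81 \sqrt{5 + M}\right) = -9 + 81 \sqrt{5 + M} + 132 M$)
$\frac{1}{\left(-37422 - 13864\right) + g{\left(285 \right)}} = \frac{1}{\left(-37422 - 13864\right) + \left(-9 + 81 \sqrt{5 + 285} + 132 \cdot 285\right)} = \frac{1}{\left(-37422 - 13864\right) + \left(-9 + 81 \sqrt{290} + 37620\right)} = \frac{1}{-51286 + \left(37611 + 81 \sqrt{290}\right)} = \frac{1}{-13675 + 81 \sqrt{290}}$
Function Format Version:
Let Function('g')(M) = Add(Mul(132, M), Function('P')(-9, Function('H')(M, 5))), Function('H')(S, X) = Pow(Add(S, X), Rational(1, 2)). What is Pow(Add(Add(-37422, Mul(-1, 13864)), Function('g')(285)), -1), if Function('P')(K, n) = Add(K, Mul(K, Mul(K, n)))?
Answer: Add(Rational(-2735, 37020587), Mul(Rational(-81, 185102935), Pow(290, Rational(1, 2)))) ≈ -8.1330e-5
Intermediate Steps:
Function('P')(K, n) = Add(K, Mul(n, Pow(K, 2)))
Function('g')(M) = Add(-9, Mul(81, Pow(Add(5, M), Rational(1, 2))), Mul(132, M)) (Function('g')(M) = Add(Mul(132, M), Mul(-9, Add(1, Mul(-9, Pow(Add(M, 5), Rational(1, 2)))))) = Add(Mul(132, M), Mul(-9, Add(1, Mul(-9, Pow(Add(5, M), Rational(1, 2)))))) = Add(Mul(132, M), Add(-9, Mul(81, Pow(Add(5, M), Rational(1, 2))))) = Add(-9, Mul(81, Pow(Add(5, M), Rational(1, 2))), Mul(132, M)))
Pow(Add(Add(-37422, Mul(-1, 13864)), Function('g')(285)), -1) = Pow(Add(Add(-37422, Mul(-1, 13864)), Add(-9, Mul(81, Pow(Add(5, 285), Rational(1, 2))), Mul(132, 285))), -1) = Pow(Add(Add(-37422, -13864), Add(-9, Mul(81, Pow(290, Rational(1, 2))), 37620)), -1) = Pow(Add(-51286, Add(37611, Mul(81, Pow(290, Rational(1, 2))))), -1) = Pow(Add(-13675, Mul(81, Pow(290, Rational(1, 2)))), -1)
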